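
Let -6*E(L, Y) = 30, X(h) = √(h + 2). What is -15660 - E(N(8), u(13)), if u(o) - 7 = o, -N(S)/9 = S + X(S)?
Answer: -15655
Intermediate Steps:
X(h) = √(2 + h)
N(S) = -9*S - 9*√(2 + S) (N(S) = -9*(S + √(2 + S)) = -9*S - 9*√(2 + S))
u(o) = 7 + o
E(L, Y) = -5 (E(L, Y) = -⅙*30 = -5)
-15660 - E(N(8), u(13)) = -15660 - 1*(-5) = -15660 + 5 = -15655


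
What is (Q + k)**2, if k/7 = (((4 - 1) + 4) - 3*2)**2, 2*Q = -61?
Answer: 2209/4 ≈ 552.25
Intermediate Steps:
Q = -61/2 (Q = (1/2)*(-61) = -61/2 ≈ -30.500)
k = 7 (k = 7*(((4 - 1) + 4) - 3*2)**2 = 7*((3 + 4) - 6)**2 = 7*(7 - 6)**2 = 7*1**2 = 7*1 = 7)
(Q + k)**2 = (-61/2 + 7)**2 = (-47/2)**2 = 2209/4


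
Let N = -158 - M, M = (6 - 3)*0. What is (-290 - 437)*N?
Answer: 114866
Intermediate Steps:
M = 0 (M = 3*0 = 0)
N = -158 (N = -158 - 1*0 = -158 + 0 = -158)
(-290 - 437)*N = (-290 - 437)*(-158) = -727*(-158) = 114866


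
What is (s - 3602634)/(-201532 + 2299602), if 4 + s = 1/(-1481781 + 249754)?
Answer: -4438547287227/2584878887890 ≈ -1.7171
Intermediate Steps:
s = -4928109/1232027 (s = -4 + 1/(-1481781 + 249754) = -4 + 1/(-1232027) = -4 - 1/1232027 = -4928109/1232027 ≈ -4.0000)
(s - 3602634)/(-201532 + 2299602) = (-4928109/1232027 - 3602634)/(-201532 + 2299602) = -4438547287227/1232027/2098070 = -4438547287227/1232027*1/2098070 = -4438547287227/2584878887890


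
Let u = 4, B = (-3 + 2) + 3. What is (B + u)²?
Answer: 36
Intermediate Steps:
B = 2 (B = -1 + 3 = 2)
(B + u)² = (2 + 4)² = 6² = 36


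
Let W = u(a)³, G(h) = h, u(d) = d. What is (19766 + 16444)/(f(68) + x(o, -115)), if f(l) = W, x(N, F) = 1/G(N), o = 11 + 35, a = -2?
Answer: -1665660/367 ≈ -4538.6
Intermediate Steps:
o = 46
x(N, F) = 1/N
W = -8 (W = (-2)³ = -8)
f(l) = -8
(19766 + 16444)/(f(68) + x(o, -115)) = (19766 + 16444)/(-8 + 1/46) = 36210/(-8 + 1/46) = 36210/(-367/46) = 36210*(-46/367) = -1665660/367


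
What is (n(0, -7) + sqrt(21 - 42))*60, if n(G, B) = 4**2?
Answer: 960 + 60*I*sqrt(21) ≈ 960.0 + 274.95*I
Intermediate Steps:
n(G, B) = 16
(n(0, -7) + sqrt(21 - 42))*60 = (16 + sqrt(21 - 42))*60 = (16 + sqrt(-21))*60 = (16 + I*sqrt(21))*60 = 960 + 60*I*sqrt(21)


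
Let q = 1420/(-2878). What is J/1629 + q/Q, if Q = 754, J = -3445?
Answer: -1869501130/883737387 ≈ -2.1154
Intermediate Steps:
q = -710/1439 (q = 1420*(-1/2878) = -710/1439 ≈ -0.49340)
J/1629 + q/Q = -3445/1629 - 710/1439/754 = -3445*1/1629 - 710/1439*1/754 = -3445/1629 - 355/542503 = -1869501130/883737387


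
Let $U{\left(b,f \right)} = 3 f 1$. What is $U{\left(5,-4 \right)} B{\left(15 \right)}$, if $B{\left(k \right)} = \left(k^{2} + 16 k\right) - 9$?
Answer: $-5472$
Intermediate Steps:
$B{\left(k \right)} = -9 + k^{2} + 16 k$
$U{\left(b,f \right)} = 3 f$
$U{\left(5,-4 \right)} B{\left(15 \right)} = 3 \left(-4\right) \left(-9 + 15^{2} + 16 \cdot 15\right) = - 12 \left(-9 + 225 + 240\right) = \left(-12\right) 456 = -5472$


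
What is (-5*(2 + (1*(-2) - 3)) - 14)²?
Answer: 1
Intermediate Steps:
(-5*(2 + (1*(-2) - 3)) - 14)² = (-5*(2 + (-2 - 3)) - 14)² = (-5*(2 - 5) - 14)² = (-5*(-3) - 14)² = (15 - 14)² = 1² = 1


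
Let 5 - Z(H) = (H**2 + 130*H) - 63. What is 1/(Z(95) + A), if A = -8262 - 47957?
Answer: -1/77526 ≈ -1.2899e-5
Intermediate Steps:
Z(H) = 68 - H**2 - 130*H (Z(H) = 5 - ((H**2 + 130*H) - 63) = 5 - (-63 + H**2 + 130*H) = 5 + (63 - H**2 - 130*H) = 68 - H**2 - 130*H)
A = -56219
1/(Z(95) + A) = 1/((68 - 1*95**2 - 130*95) - 56219) = 1/((68 - 1*9025 - 12350) - 56219) = 1/((68 - 9025 - 12350) - 56219) = 1/(-21307 - 56219) = 1/(-77526) = -1/77526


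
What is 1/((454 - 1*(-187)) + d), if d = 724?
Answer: 1/1365 ≈ 0.00073260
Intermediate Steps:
1/((454 - 1*(-187)) + d) = 1/((454 - 1*(-187)) + 724) = 1/((454 + 187) + 724) = 1/(641 + 724) = 1/1365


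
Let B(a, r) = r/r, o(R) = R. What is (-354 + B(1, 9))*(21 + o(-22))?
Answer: 353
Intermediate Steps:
B(a, r) = 1
(-354 + B(1, 9))*(21 + o(-22)) = (-354 + 1)*(21 - 22) = -353*(-1) = 353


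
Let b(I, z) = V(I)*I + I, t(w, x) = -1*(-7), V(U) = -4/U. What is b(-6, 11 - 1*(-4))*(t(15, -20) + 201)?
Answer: -2080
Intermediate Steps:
t(w, x) = 7
b(I, z) = -4 + I (b(I, z) = (-4/I)*I + I = -4 + I)
b(-6, 11 - 1*(-4))*(t(15, -20) + 201) = (-4 - 6)*(7 + 201) = -10*208 = -2080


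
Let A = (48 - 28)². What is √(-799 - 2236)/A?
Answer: I*√3035/400 ≈ 0.13773*I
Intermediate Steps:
A = 400 (A = 20² = 400)
√(-799 - 2236)/A = √(-799 - 2236)/400 = √(-3035)*(1/400) = (I*√3035)*(1/400) = I*√3035/400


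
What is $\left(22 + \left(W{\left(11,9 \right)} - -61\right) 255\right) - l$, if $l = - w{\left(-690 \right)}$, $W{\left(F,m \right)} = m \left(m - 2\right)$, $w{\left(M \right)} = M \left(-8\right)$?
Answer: $37162$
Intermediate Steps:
$w{\left(M \right)} = - 8 M$
$W{\left(F,m \right)} = m \left(-2 + m\right)$
$l = -5520$ ($l = - \left(-8\right) \left(-690\right) = \left(-1\right) 5520 = -5520$)
$\left(22 + \left(W{\left(11,9 \right)} - -61\right) 255\right) - l = \left(22 + \left(9 \left(-2 + 9\right) - -61\right) 255\right) - -5520 = \left(22 + \left(9 \cdot 7 + 61\right) 255\right) + 5520 = \left(22 + \left(63 + 61\right) 255\right) + 5520 = \left(22 + 124 \cdot 255\right) + 5520 = \left(22 + 31620\right) + 5520 = 31642 + 5520 = 37162$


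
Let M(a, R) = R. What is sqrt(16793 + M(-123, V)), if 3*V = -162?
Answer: sqrt(16739) ≈ 129.38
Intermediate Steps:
V = -54 (V = (1/3)*(-162) = -54)
sqrt(16793 + M(-123, V)) = sqrt(16793 - 54) = sqrt(16739)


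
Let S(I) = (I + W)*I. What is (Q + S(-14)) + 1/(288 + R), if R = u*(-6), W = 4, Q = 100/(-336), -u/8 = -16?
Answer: 469393/3360 ≈ 139.70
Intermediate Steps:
u = 128 (u = -8*(-16) = 128)
Q = -25/84 (Q = 100*(-1/336) = -25/84 ≈ -0.29762)
R = -768 (R = 128*(-6) = -768)
S(I) = I*(4 + I) (S(I) = (I + 4)*I = (4 + I)*I = I*(4 + I))
(Q + S(-14)) + 1/(288 + R) = (-25/84 - 14*(4 - 14)) + 1/(288 - 768) = (-25/84 - 14*(-10)) + 1/(-480) = (-25/84 + 140) - 1/480 = 11735/84 - 1/480 = 469393/3360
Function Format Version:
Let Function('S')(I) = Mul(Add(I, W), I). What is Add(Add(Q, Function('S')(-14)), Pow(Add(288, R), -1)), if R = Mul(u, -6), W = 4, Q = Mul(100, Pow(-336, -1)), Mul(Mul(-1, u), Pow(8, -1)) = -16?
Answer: Rational(469393, 3360) ≈ 139.70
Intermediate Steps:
u = 128 (u = Mul(-8, -16) = 128)
Q = Rational(-25, 84) (Q = Mul(100, Rational(-1, 336)) = Rational(-25, 84) ≈ -0.29762)
R = -768 (R = Mul(128, -6) = -768)
Function('S')(I) = Mul(I, Add(4, I)) (Function('S')(I) = Mul(Add(I, 4), I) = Mul(Add(4, I), I) = Mul(I, Add(4, I)))
Add(Add(Q, Function('S')(-14)), Pow(Add(288, R), -1)) = Add(Add(Rational(-25, 84), Mul(-14, Add(4, -14))), Pow(Add(288, -768), -1)) = Add(Add(Rational(-25, 84), Mul(-14, -10)), Pow(-480, -1)) = Add(Add(Rational(-25, 84), 140), Rational(-1, 480)) = Add(Rational(11735, 84), Rational(-1, 480)) = Rational(469393, 3360)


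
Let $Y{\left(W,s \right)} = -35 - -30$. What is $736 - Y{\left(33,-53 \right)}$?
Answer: $741$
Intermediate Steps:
$Y{\left(W,s \right)} = -5$ ($Y{\left(W,s \right)} = -35 + 30 = -5$)
$736 - Y{\left(33,-53 \right)} = 736 - -5 = 736 + 5 = 741$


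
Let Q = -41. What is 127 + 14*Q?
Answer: -447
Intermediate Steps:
127 + 14*Q = 127 + 14*(-41) = 127 - 574 = -447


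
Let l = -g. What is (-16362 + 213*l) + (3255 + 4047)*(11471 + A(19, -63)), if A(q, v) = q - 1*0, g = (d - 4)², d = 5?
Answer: 83883405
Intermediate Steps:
g = 1 (g = (5 - 4)² = 1² = 1)
A(q, v) = q (A(q, v) = q + 0 = q)
l = -1 (l = -1*1 = -1)
(-16362 + 213*l) + (3255 + 4047)*(11471 + A(19, -63)) = (-16362 + 213*(-1)) + (3255 + 4047)*(11471 + 19) = (-16362 - 213) + 7302*11490 = -16575 + 83899980 = 83883405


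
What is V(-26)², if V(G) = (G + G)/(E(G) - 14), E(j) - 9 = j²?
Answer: 2704/450241 ≈ 0.0060057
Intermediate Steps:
E(j) = 9 + j²
V(G) = 2*G/(-5 + G²) (V(G) = (G + G)/((9 + G²) - 14) = (2*G)/(-5 + G²) = 2*G/(-5 + G²))
V(-26)² = (2*(-26)/(-5 + (-26)²))² = (2*(-26)/(-5 + 676))² = (2*(-26)/671)² = (2*(-26)*(1/671))² = (-52/671)² = 2704/450241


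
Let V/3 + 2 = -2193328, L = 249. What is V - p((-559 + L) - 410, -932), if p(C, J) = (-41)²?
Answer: -6581671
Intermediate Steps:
p(C, J) = 1681
V = -6579990 (V = -6 + 3*(-2193328) = -6 - 6579984 = -6579990)
V - p((-559 + L) - 410, -932) = -6579990 - 1*1681 = -6579990 - 1681 = -6581671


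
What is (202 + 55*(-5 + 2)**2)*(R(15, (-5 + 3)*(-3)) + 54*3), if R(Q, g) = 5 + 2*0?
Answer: 116399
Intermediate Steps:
R(Q, g) = 5 (R(Q, g) = 5 + 0 = 5)
(202 + 55*(-5 + 2)**2)*(R(15, (-5 + 3)*(-3)) + 54*3) = (202 + 55*(-5 + 2)**2)*(5 + 54*3) = (202 + 55*(-3)**2)*(5 + 162) = (202 + 55*9)*167 = (202 + 495)*167 = 697*167 = 116399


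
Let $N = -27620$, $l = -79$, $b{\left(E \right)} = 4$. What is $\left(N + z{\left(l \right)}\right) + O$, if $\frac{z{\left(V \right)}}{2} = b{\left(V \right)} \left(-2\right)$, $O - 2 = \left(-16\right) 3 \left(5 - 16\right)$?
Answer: $-27106$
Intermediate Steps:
$O = 530$ ($O = 2 + \left(-16\right) 3 \left(5 - 16\right) = 2 - 48 \left(5 - 16\right) = 2 - -528 = 2 + 528 = 530$)
$z{\left(V \right)} = -16$ ($z{\left(V \right)} = 2 \cdot 4 \left(-2\right) = 2 \left(-8\right) = -16$)
$\left(N + z{\left(l \right)}\right) + O = \left(-27620 - 16\right) + 530 = -27636 + 530 = -27106$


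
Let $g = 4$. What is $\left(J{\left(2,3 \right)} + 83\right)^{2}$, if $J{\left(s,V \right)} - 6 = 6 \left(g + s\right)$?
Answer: $15625$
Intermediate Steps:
$J{\left(s,V \right)} = 30 + 6 s$ ($J{\left(s,V \right)} = 6 + 6 \left(4 + s\right) = 6 + \left(24 + 6 s\right) = 30 + 6 s$)
$\left(J{\left(2,3 \right)} + 83\right)^{2} = \left(\left(30 + 6 \cdot 2\right) + 83\right)^{2} = \left(\left(30 + 12\right) + 83\right)^{2} = \left(42 + 83\right)^{2} = 125^{2} = 15625$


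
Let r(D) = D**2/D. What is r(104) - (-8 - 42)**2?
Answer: -2396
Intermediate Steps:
r(D) = D
r(104) - (-8 - 42)**2 = 104 - (-8 - 42)**2 = 104 - 1*(-50)**2 = 104 - 1*2500 = 104 - 2500 = -2396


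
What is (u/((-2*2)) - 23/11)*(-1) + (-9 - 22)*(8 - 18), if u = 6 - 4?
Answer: 6877/22 ≈ 312.59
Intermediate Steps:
u = 2
(u/((-2*2)) - 23/11)*(-1) + (-9 - 22)*(8 - 18) = (2/((-2*2)) - 23/11)*(-1) + (-9 - 22)*(8 - 18) = (2/(-4) - 23*1/11)*(-1) - 31*(-10) = (2*(-¼) - 23/11)*(-1) + 310 = (-½ - 23/11)*(-1) + 310 = -57/22*(-1) + 310 = 57/22 + 310 = 6877/22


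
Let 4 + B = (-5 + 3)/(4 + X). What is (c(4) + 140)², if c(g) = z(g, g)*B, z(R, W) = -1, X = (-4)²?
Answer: 2076481/100 ≈ 20765.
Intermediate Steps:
X = 16
B = -41/10 (B = -4 + (-5 + 3)/(4 + 16) = -4 - 2/20 = -4 - 2*1/20 = -4 - ⅒ = -41/10 ≈ -4.1000)
c(g) = 41/10 (c(g) = -1*(-41/10) = 41/10)
(c(4) + 140)² = (41/10 + 140)² = (1441/10)² = 2076481/100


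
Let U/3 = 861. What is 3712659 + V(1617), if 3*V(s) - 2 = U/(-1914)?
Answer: 7106029741/1914 ≈ 3.7127e+6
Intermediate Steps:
U = 2583 (U = 3*861 = 2583)
V(s) = 415/1914 (V(s) = ⅔ + (2583/(-1914))/3 = ⅔ + (2583*(-1/1914))/3 = ⅔ + (⅓)*(-861/638) = ⅔ - 287/638 = 415/1914)
3712659 + V(1617) = 3712659 + 415/1914 = 7106029741/1914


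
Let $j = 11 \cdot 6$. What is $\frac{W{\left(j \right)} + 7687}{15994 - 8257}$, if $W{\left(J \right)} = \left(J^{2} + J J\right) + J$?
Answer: $\frac{16465}{7737} \approx 2.1281$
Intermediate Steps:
$j = 66$
$W{\left(J \right)} = J + 2 J^{2}$ ($W{\left(J \right)} = \left(J^{2} + J^{2}\right) + J = 2 J^{2} + J = J + 2 J^{2}$)
$\frac{W{\left(j \right)} + 7687}{15994 - 8257} = \frac{66 \left(1 + 2 \cdot 66\right) + 7687}{15994 - 8257} = \frac{66 \left(1 + 132\right) + 7687}{7737} = \left(66 \cdot 133 + 7687\right) \frac{1}{7737} = \left(8778 + 7687\right) \frac{1}{7737} = 16465 \cdot \frac{1}{7737} = \frac{16465}{7737}$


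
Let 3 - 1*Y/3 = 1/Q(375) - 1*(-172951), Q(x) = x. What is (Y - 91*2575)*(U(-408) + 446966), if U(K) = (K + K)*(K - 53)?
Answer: -77495630447892/125 ≈ -6.1997e+11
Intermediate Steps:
U(K) = 2*K*(-53 + K) (U(K) = (2*K)*(-53 + K) = 2*K*(-53 + K))
Y = -64855501/125 (Y = 9 - 3*(1/375 - 1*(-172951)) = 9 - 3*(1/375 + 172951) = 9 - 3*64856626/375 = 9 - 64856626/125 = -64855501/125 ≈ -5.1884e+5)
(Y - 91*2575)*(U(-408) + 446966) = (-64855501/125 - 91*2575)*(2*(-408)*(-53 - 408) + 446966) = (-64855501/125 - 234325)*(2*(-408)*(-461) + 446966) = -94146126*(376176 + 446966)/125 = -94146126/125*823142 = -77495630447892/125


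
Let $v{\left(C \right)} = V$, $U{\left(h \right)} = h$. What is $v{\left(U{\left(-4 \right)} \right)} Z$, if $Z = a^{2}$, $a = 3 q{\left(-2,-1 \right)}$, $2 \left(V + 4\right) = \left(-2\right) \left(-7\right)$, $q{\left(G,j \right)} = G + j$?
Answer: $243$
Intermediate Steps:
$V = 3$ ($V = -4 + \frac{\left(-2\right) \left(-7\right)}{2} = -4 + \frac{1}{2} \cdot 14 = -4 + 7 = 3$)
$a = -9$ ($a = 3 \left(-2 - 1\right) = 3 \left(-3\right) = -9$)
$v{\left(C \right)} = 3$
$Z = 81$ ($Z = \left(-9\right)^{2} = 81$)
$v{\left(U{\left(-4 \right)} \right)} Z = 3 \cdot 81 = 243$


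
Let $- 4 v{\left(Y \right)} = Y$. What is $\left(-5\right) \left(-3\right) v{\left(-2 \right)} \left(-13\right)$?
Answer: $- \frac{195}{2} \approx -97.5$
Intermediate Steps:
$v{\left(Y \right)} = - \frac{Y}{4}$
$\left(-5\right) \left(-3\right) v{\left(-2 \right)} \left(-13\right) = \left(-5\right) \left(-3\right) \left(\left(- \frac{1}{4}\right) \left(-2\right)\right) \left(-13\right) = 15 \cdot \frac{1}{2} \left(-13\right) = \frac{15}{2} \left(-13\right) = - \frac{195}{2}$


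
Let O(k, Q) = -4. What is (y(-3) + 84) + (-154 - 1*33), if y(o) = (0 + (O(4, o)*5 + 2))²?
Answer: 221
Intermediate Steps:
y(o) = 324 (y(o) = (0 + (-4*5 + 2))² = (0 + (-20 + 2))² = (0 - 18)² = (-18)² = 324)
(y(-3) + 84) + (-154 - 1*33) = (324 + 84) + (-154 - 1*33) = 408 + (-154 - 33) = 408 - 187 = 221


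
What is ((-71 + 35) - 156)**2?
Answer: 36864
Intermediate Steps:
((-71 + 35) - 156)**2 = (-36 - 156)**2 = (-192)**2 = 36864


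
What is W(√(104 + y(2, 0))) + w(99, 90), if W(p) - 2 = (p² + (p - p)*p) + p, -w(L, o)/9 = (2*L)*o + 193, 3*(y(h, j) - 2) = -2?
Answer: -486029/3 + 2*√237/3 ≈ -1.6200e+5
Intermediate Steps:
y(h, j) = 4/3 (y(h, j) = 2 + (⅓)*(-2) = 2 - ⅔ = 4/3)
w(L, o) = -1737 - 18*L*o (w(L, o) = -9*((2*L)*o + 193) = -9*(2*L*o + 193) = -9*(193 + 2*L*o) = -1737 - 18*L*o)
W(p) = 2 + p + p² (W(p) = 2 + ((p² + (p - p)*p) + p) = 2 + ((p² + 0*p) + p) = 2 + ((p² + 0) + p) = 2 + (p² + p) = 2 + (p + p²) = 2 + p + p²)
W(√(104 + y(2, 0))) + w(99, 90) = (2 + √(104 + 4/3) + (√(104 + 4/3))²) + (-1737 - 18*99*90) = (2 + √(316/3) + (√(316/3))²) + (-1737 - 160380) = (2 + 2*√237/3 + (2*√237/3)²) - 162117 = (2 + 2*√237/3 + 316/3) - 162117 = (322/3 + 2*√237/3) - 162117 = -486029/3 + 2*√237/3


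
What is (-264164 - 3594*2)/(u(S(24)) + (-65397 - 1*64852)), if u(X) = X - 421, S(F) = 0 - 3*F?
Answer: 135676/65371 ≈ 2.0755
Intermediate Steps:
S(F) = -3*F
u(X) = -421 + X
(-264164 - 3594*2)/(u(S(24)) + (-65397 - 1*64852)) = (-264164 - 3594*2)/((-421 - 3*24) + (-65397 - 1*64852)) = (-264164 - 7188)/((-421 - 72) + (-65397 - 64852)) = -271352/(-493 - 130249) = -271352/(-130742) = -271352*(-1/130742) = 135676/65371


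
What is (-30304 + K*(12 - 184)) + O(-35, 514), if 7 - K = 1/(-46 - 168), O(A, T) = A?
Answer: -3375187/107 ≈ -31544.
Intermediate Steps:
K = 1499/214 (K = 7 - 1/(-46 - 168) = 7 - 1/(-214) = 7 - 1*(-1/214) = 7 + 1/214 = 1499/214 ≈ 7.0047)
(-30304 + K*(12 - 184)) + O(-35, 514) = (-30304 + 1499*(12 - 184)/214) - 35 = (-30304 + (1499/214)*(-172)) - 35 = (-30304 - 128914/107) - 35 = -3371442/107 - 35 = -3375187/107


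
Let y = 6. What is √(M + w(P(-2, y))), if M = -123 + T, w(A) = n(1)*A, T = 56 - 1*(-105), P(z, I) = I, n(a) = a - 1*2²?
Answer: 2*√5 ≈ 4.4721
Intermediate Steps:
n(a) = -4 + a (n(a) = a - 1*4 = a - 4 = -4 + a)
T = 161 (T = 56 + 105 = 161)
w(A) = -3*A (w(A) = (-4 + 1)*A = -3*A)
M = 38 (M = -123 + 161 = 38)
√(M + w(P(-2, y))) = √(38 - 3*6) = √(38 - 18) = √20 = 2*√5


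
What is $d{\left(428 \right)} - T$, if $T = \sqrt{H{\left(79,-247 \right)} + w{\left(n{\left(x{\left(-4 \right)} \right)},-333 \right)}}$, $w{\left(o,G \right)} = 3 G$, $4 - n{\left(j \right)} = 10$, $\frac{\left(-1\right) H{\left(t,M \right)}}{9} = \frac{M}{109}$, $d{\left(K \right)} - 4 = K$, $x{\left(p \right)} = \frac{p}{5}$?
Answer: $432 - \frac{6 i \sqrt{322967}}{109} \approx 432.0 - 31.283 i$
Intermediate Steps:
$x{\left(p \right)} = \frac{p}{5}$ ($x{\left(p \right)} = p \frac{1}{5} = \frac{p}{5}$)
$d{\left(K \right)} = 4 + K$
$H{\left(t,M \right)} = - \frac{9 M}{109}$ ($H{\left(t,M \right)} = - 9 \frac{M}{109} = - \frac{9 M}{109}$)
$n{\left(j \right)} = -6$ ($n{\left(j \right)} = 4 - 10 = -6$)
$T = \frac{6 i \sqrt{322967}}{109}$ ($T = \sqrt{\left(- \frac{9}{109}\right) \left(-247\right) + 3 \left(-333\right)} = \sqrt{\frac{2223}{109} - 999} = \sqrt{- \frac{106668}{109}} = \frac{6 i \sqrt{322967}}{109} \approx 31.283 i$)
$d{\left(428 \right)} - T = \left(4 + 428\right) - \frac{6 i \sqrt{322967}}{109} = 432 - \frac{6 i \sqrt{322967}}{109}$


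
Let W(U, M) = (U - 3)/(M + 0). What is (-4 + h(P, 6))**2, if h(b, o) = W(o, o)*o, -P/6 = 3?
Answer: 1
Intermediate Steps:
P = -18 (P = -6*3 = -18)
W(U, M) = (-3 + U)/M
h(b, o) = -3 + o (h(b, o) = ((-3 + o)/o)*o = -3 + o)
(-4 + h(P, 6))**2 = (-4 + (-3 + 6))**2 = (-4 + 3)**2 = (-1)**2 = 1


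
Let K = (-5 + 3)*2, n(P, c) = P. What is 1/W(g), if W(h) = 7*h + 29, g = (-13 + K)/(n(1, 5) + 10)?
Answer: 11/200 ≈ 0.055000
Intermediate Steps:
K = -4 (K = -2*2 = -4)
g = -17/11 (g = (-13 - 4)/(1 + 10) = -17/11 ≈ -1.5455)
W(h) = 29 + 7*h
1/W(g) = 1/(29 + 7*(-17/11)) = 1/(29 - 119/11) = 1/(200/11) = 11/200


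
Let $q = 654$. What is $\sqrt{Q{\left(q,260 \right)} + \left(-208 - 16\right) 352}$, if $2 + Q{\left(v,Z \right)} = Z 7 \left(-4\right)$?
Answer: $3 i \sqrt{9570} \approx 293.48 i$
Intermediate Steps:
$Q{\left(v,Z \right)} = -2 - 28 Z$ ($Q{\left(v,Z \right)} = -2 + Z 7 \left(-4\right) = -2 + 7 Z \left(-4\right) = -2 - 28 Z$)
$\sqrt{Q{\left(q,260 \right)} + \left(-208 - 16\right) 352} = \sqrt{\left(-2 - 7280\right) + \left(-208 - 16\right) 352} = \sqrt{\left(-2 - 7280\right) - 78848} = \sqrt{-7282 - 78848} = \sqrt{-86130} = 3 i \sqrt{9570}$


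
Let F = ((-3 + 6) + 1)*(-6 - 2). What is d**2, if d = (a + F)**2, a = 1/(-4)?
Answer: 276922881/256 ≈ 1.0817e+6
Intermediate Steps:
a = -1/4 ≈ -0.25000
F = -32 (F = (3 + 1)*(-8) = 4*(-8) = -32)
d = 16641/16 (d = (-1/4 - 32)**2 = (-129/4)**2 = 16641/16 ≈ 1040.1)
d**2 = (16641/16)**2 = 276922881/256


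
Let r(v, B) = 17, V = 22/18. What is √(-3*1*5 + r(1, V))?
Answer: √2 ≈ 1.4142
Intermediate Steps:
V = 11/9 (V = 22*(1/18) = 11/9 ≈ 1.2222)
√(-3*1*5 + r(1, V)) = √(-3*1*5 + 17) = √(-3*5 + 17) = √(-15 + 17) = √2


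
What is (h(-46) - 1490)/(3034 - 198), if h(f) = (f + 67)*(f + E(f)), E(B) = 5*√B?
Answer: -614/709 + 105*I*√46/2836 ≈ -0.86601 + 0.25111*I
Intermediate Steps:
h(f) = (67 + f)*(f + 5*√f) (h(f) = (f + 67)*(f + 5*√f) = (67 + f)*(f + 5*√f))
(h(-46) - 1490)/(3034 - 198) = (((-46)² + 5*(-46)^(3/2) + 67*(-46) + 335*√(-46)) - 1490)/(3034 - 198) = ((2116 + 5*(-46*I*√46) - 3082 + 335*(I*√46)) - 1490)/2836 = ((2116 - 230*I*√46 - 3082 + 335*I*√46) - 1490)*(1/2836) = ((-966 + 105*I*√46) - 1490)*(1/2836) = (-2456 + 105*I*√46)*(1/2836) = -614/709 + 105*I*√46/2836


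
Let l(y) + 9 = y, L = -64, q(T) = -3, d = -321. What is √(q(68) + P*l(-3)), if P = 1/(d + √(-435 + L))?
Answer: √3*√((317 - I*√499)/(-321 + I*√499)) ≈ 0.00075204 + 1.7213*I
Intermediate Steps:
l(y) = -9 + y
P = 1/(-321 + I*√499) (P = 1/(-321 + √(-435 - 64)) = 1/(-321 + √(-499)) = 1/(-321 + I*√499) ≈ -0.0031002 - 0.00021575*I)
√(q(68) + P*l(-3)) = √(-3 + (-321/103540 - I*√499/103540)*(-9 - 3)) = √(-3 + (-321/103540 - I*√499/103540)*(-12)) = √(-3 + (963/25885 + 3*I*√499/25885)) = √(-76692/25885 + 3*I*√499/25885)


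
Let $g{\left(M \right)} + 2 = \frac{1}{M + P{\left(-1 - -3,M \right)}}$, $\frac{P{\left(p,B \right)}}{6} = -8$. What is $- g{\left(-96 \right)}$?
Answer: $\frac{289}{144} \approx 2.0069$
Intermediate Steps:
$P{\left(p,B \right)} = -48$ ($P{\left(p,B \right)} = 6 \left(-8\right) = -48$)
$g{\left(M \right)} = -2 + \frac{1}{-48 + M}$ ($g{\left(M \right)} = -2 + \frac{1}{M - 48} = -2 + \frac{1}{-48 + M}$)
$- g{\left(-96 \right)} = - \frac{97 - -192}{-48 - 96} = - \frac{97 + 192}{-144} = - \frac{\left(-1\right) 289}{144} = \left(-1\right) \left(- \frac{289}{144}\right) = \frac{289}{144}$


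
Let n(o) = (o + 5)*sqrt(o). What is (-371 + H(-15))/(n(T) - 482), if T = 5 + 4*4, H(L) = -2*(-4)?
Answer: 87483/109064 + 4719*sqrt(21)/109064 ≈ 1.0004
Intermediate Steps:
H(L) = 8
T = 21 (T = 5 + 16 = 21)
n(o) = sqrt(o)*(5 + o) (n(o) = (5 + o)*sqrt(o) = sqrt(o)*(5 + o))
(-371 + H(-15))/(n(T) - 482) = (-371 + 8)/(sqrt(21)*(5 + 21) - 482) = -363/(sqrt(21)*26 - 482) = -363/(26*sqrt(21) - 482) = -363/(-482 + 26*sqrt(21))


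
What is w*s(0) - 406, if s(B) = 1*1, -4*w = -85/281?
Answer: -456259/1124 ≈ -405.92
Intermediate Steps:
w = 85/1124 (w = -(-85)/(4*281) = -1/4*(-85/281) = 85/1124 ≈ 0.075623)
s(B) = 1
w*s(0) - 406 = (85/1124)*1 - 406 = 85/1124 - 406 = -456259/1124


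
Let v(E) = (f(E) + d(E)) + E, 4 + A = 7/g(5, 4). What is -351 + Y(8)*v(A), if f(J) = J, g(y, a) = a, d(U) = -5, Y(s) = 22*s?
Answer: -2023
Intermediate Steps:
A = -9/4 (A = -4 + 7/4 = -9/4 ≈ -2.2500)
v(E) = -5 + 2*E (v(E) = (E - 5) + E = (-5 + E) + E = -5 + 2*E)
-351 + Y(8)*v(A) = -351 + (22*8)*(-5 + 2*(-9/4)) = -351 + 176*(-5 - 9/2) = -351 + 176*(-19/2) = -351 - 1672 = -2023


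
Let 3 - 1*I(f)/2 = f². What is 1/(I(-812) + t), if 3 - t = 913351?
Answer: -1/2232030 ≈ -4.4802e-7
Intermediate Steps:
t = -913348 (t = 3 - 1*913351 = 3 - 913351 = -913348)
I(f) = 6 - 2*f²
1/(I(-812) + t) = 1/((6 - 2*(-812)²) - 913348) = 1/((6 - 2*659344) - 913348) = 1/((6 - 1318688) - 913348) = 1/(-1318682 - 913348) = 1/(-2232030) = -1/2232030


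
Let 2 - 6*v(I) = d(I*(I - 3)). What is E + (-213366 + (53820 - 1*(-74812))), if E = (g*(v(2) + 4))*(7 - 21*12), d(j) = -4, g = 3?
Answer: -88409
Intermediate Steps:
v(I) = 1 (v(I) = 1/3 - 1/6*(-4) = 1/3 + 2/3 = 1)
E = -3675 (E = (3*(1 + 4))*(7 - 21*12) = (3*5)*(7 - 252) = 15*(-245) = -3675)
E + (-213366 + (53820 - 1*(-74812))) = -3675 + (-213366 + (53820 - 1*(-74812))) = -3675 + (-213366 + (53820 + 74812)) = -3675 + (-213366 + 128632) = -3675 - 84734 = -88409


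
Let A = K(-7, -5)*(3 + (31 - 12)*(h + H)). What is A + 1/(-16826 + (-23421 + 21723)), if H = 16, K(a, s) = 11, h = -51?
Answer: -134891769/18524 ≈ -7282.0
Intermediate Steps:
A = -7282 (A = 11*(3 + (31 - 12)*(-51 + 16)) = 11*(3 + 19*(-35)) = 11*(3 - 665) = 11*(-662) = -7282)
A + 1/(-16826 + (-23421 + 21723)) = -7282 + 1/(-16826 + (-23421 + 21723)) = -7282 + 1/(-16826 - 1698) = -7282 + 1/(-18524) = -7282 - 1/18524 = -134891769/18524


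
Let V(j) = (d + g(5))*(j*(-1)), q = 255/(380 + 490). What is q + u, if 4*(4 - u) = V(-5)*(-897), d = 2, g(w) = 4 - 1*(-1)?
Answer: 910953/116 ≈ 7853.0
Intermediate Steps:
g(w) = 5 (g(w) = 4 + 1 = 5)
q = 17/58 (q = 255/870 = (1/870)*255 = 17/58 ≈ 0.29310)
V(j) = -7*j (V(j) = (2 + 5)*(j*(-1)) = 7*(-j) = -7*j)
u = 31411/4 (u = 4 - (-7*(-5))*(-897)/4 = 4 - 35*(-897)/4 = 4 - ¼*(-31395) = 4 + 31395/4 = 31411/4 ≈ 7852.8)
q + u = 17/58 + 31411/4 = 910953/116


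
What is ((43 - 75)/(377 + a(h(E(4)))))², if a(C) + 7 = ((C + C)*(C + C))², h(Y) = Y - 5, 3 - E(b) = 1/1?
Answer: 256/693889 ≈ 0.00036894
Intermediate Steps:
E(b) = 2 (E(b) = 3 - 1/1 = 3 - 1*1 = 3 - 1 = 2)
h(Y) = -5 + Y
a(C) = -7 + 16*C⁴ (a(C) = -7 + ((C + C)*(C + C))² = -7 + ((2*C)*(2*C))² = -7 + (4*C²)² = -7 + 16*C⁴)
((43 - 75)/(377 + a(h(E(4)))))² = ((43 - 75)/(377 + (-7 + 16*(-5 + 2)⁴)))² = (-32/(377 + (-7 + 16*(-3)⁴)))² = (-32/(377 + (-7 + 16*81)))² = (-32/(377 + (-7 + 1296)))² = (-32/(377 + 1289))² = (-32/1666)² = (-32*1/1666)² = (-16/833)² = 256/693889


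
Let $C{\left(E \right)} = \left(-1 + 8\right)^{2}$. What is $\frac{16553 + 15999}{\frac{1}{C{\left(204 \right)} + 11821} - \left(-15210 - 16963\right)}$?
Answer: $\frac{386392240}{381893511} \approx 1.0118$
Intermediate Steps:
$C{\left(E \right)} = 49$ ($C{\left(E \right)} = 7^{2} = 49$)
$\frac{16553 + 15999}{\frac{1}{C{\left(204 \right)} + 11821} - \left(-15210 - 16963\right)} = \frac{16553 + 15999}{\frac{1}{49 + 11821} - \left(-15210 - 16963\right)} = \frac{32552}{\frac{1}{11870} - \left(-15210 - 16963\right)} = \frac{32552}{\frac{1}{11870} - -32173} = \frac{32552}{\frac{1}{11870} + 32173} = \frac{32552}{\frac{381893511}{11870}} = 32552 \cdot \frac{11870}{381893511} = \frac{386392240}{381893511}$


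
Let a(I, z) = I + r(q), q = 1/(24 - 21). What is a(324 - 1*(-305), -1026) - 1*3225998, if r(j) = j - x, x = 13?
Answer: -9676145/3 ≈ -3.2254e+6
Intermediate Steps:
q = ⅓ (q = 1/3 = ⅓ ≈ 0.33333)
r(j) = -13 + j (r(j) = j - 1*13 = j - 13 = -13 + j)
a(I, z) = -38/3 + I (a(I, z) = I + (-13 + ⅓) = I - 38/3 = -38/3 + I)
a(324 - 1*(-305), -1026) - 1*3225998 = (-38/3 + (324 - 1*(-305))) - 1*3225998 = (-38/3 + (324 + 305)) - 3225998 = (-38/3 + 629) - 3225998 = 1849/3 - 3225998 = -9676145/3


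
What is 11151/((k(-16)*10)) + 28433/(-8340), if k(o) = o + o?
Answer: -1020979/26688 ≈ -38.256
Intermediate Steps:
k(o) = 2*o
11151/((k(-16)*10)) + 28433/(-8340) = 11151/(((2*(-16))*10)) + 28433/(-8340) = 11151/((-32*10)) + 28433*(-1/8340) = 11151/(-320) - 28433/8340 = 11151*(-1/320) - 28433/8340 = -11151/320 - 28433/8340 = -1020979/26688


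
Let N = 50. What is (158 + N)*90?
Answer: 18720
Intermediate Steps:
(158 + N)*90 = (158 + 50)*90 = 208*90 = 18720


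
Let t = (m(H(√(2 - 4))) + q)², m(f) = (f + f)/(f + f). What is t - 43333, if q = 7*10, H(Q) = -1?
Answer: -38292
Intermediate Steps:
m(f) = 1 (m(f) = (2*f)/((2*f)) = (2*f)*(1/(2*f)) = 1)
q = 70
t = 5041 (t = (1 + 70)² = 71² = 5041)
t - 43333 = 5041 - 43333 = -38292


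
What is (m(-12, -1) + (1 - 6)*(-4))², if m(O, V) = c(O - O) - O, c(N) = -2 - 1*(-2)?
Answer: 1024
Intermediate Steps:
c(N) = 0 (c(N) = -2 + 2 = 0)
m(O, V) = -O (m(O, V) = 0 - O = -O)
(m(-12, -1) + (1 - 6)*(-4))² = (-1*(-12) + (1 - 6)*(-4))² = (12 - 5*(-4))² = (12 + 20)² = 32² = 1024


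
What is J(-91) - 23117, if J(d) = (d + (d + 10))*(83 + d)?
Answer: -21741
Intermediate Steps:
J(d) = (10 + 2*d)*(83 + d) (J(d) = (d + (10 + d))*(83 + d) = (10 + 2*d)*(83 + d))
J(-91) - 23117 = (830 + 2*(-91)² + 176*(-91)) - 23117 = (830 + 2*8281 - 16016) - 23117 = (830 + 16562 - 16016) - 23117 = 1376 - 23117 = -21741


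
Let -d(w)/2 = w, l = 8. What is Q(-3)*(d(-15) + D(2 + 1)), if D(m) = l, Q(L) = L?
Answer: -114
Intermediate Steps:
d(w) = -2*w
D(m) = 8
Q(-3)*(d(-15) + D(2 + 1)) = -3*(-2*(-15) + 8) = -3*(30 + 8) = -3*38 = -114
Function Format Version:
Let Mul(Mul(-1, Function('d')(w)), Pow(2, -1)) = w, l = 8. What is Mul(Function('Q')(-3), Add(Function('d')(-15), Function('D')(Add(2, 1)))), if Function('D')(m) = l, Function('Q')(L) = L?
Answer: -114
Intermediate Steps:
Function('d')(w) = Mul(-2, w)
Function('D')(m) = 8
Mul(Function('Q')(-3), Add(Function('d')(-15), Function('D')(Add(2, 1)))) = Mul(-3, Add(Mul(-2, -15), 8)) = Mul(-3, Add(30, 8)) = Mul(-3, 38) = -114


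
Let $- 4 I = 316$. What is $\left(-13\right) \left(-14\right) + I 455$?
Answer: $-35763$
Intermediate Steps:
$I = -79$ ($I = \left(- \frac{1}{4}\right) 316 = -79$)
$\left(-13\right) \left(-14\right) + I 455 = \left(-13\right) \left(-14\right) - 35945 = 182 - 35945 = -35763$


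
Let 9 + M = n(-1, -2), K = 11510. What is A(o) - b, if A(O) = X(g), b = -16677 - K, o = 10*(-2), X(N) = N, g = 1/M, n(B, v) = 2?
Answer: 197308/7 ≈ 28187.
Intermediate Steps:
M = -7 (M = -9 + 2 = -7)
g = -⅐ (g = 1/(-7) = -⅐ ≈ -0.14286)
o = -20
b = -28187 (b = -16677 - 1*11510 = -16677 - 11510 = -28187)
A(O) = -⅐
A(o) - b = -⅐ - 1*(-28187) = -⅐ + 28187 = 197308/7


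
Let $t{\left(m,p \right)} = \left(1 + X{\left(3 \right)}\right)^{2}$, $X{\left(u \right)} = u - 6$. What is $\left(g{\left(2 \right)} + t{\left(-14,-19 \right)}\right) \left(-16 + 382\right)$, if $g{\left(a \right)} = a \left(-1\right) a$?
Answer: $0$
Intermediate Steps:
$X{\left(u \right)} = -6 + u$ ($X{\left(u \right)} = u - 6 = -6 + u$)
$t{\left(m,p \right)} = 4$ ($t{\left(m,p \right)} = \left(1 + \left(-6 + 3\right)\right)^{2} = \left(1 - 3\right)^{2} = \left(-2\right)^{2} = 4$)
$g{\left(a \right)} = - a^{2}$ ($g{\left(a \right)} = - a a = - a^{2}$)
$\left(g{\left(2 \right)} + t{\left(-14,-19 \right)}\right) \left(-16 + 382\right) = \left(- 2^{2} + 4\right) \left(-16 + 382\right) = \left(\left(-1\right) 4 + 4\right) 366 = \left(-4 + 4\right) 366 = 0 \cdot 366 = 0$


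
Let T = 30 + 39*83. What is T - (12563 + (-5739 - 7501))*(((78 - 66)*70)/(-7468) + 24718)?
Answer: 31248495881/1867 ≈ 1.6737e+7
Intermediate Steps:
T = 3267 (T = 30 + 3237 = 3267)
T - (12563 + (-5739 - 7501))*(((78 - 66)*70)/(-7468) + 24718) = 3267 - (12563 + (-5739 - 7501))*(((78 - 66)*70)/(-7468) + 24718) = 3267 - (12563 - 13240)*((12*70)*(-1/7468) + 24718) = 3267 - (-677)*(840*(-1/7468) + 24718) = 3267 - (-677)*(-210/1867 + 24718) = 3267 - (-677)*46148296/1867 = 3267 - 1*(-31242396392/1867) = 3267 + 31242396392/1867 = 31248495881/1867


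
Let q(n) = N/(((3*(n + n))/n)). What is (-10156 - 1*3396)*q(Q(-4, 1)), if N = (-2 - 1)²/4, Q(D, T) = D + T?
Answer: -5082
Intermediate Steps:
N = 9/4 (N = (-3)²*(¼) = 9*(¼) = 9/4 ≈ 2.2500)
q(n) = 3/8 (q(n) = 9/(4*(((3*(n + n))/n))) = 9/(4*(((3*(2*n))/n))) = 9/(4*(((6*n)/n))) = (9/4)/6 = (9/4)*(⅙) = 3/8)
(-10156 - 1*3396)*q(Q(-4, 1)) = (-10156 - 1*3396)*(3/8) = (-10156 - 3396)*(3/8) = -13552*3/8 = -5082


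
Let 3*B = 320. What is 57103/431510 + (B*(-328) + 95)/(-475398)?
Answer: 31652066308/153854243235 ≈ 0.20573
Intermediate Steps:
B = 320/3 (B = (1/3)*320 = 320/3 ≈ 106.67)
57103/431510 + (B*(-328) + 95)/(-475398) = 57103/431510 + ((320/3)*(-328) + 95)/(-475398) = 57103*(1/431510) + (-104960/3 + 95)*(-1/475398) = 57103/431510 - 104675/3*(-1/475398) = 57103/431510 + 104675/1426194 = 31652066308/153854243235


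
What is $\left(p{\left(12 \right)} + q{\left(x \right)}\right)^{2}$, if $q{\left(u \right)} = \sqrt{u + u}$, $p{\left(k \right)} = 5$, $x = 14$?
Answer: $53 + 20 \sqrt{7} \approx 105.92$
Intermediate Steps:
$q{\left(u \right)} = \sqrt{2} \sqrt{u}$ ($q{\left(u \right)} = \sqrt{2 u} = \sqrt{2} \sqrt{u}$)
$\left(p{\left(12 \right)} + q{\left(x \right)}\right)^{2} = \left(5 + \sqrt{2} \sqrt{14}\right)^{2} = \left(5 + 2 \sqrt{7}\right)^{2}$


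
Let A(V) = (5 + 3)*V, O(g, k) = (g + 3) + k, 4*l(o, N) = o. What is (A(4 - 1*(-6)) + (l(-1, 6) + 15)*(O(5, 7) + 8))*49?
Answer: 82173/4 ≈ 20543.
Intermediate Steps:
l(o, N) = o/4
O(g, k) = 3 + g + k (O(g, k) = (3 + g) + k = 3 + g + k)
A(V) = 8*V
(A(4 - 1*(-6)) + (l(-1, 6) + 15)*(O(5, 7) + 8))*49 = (8*(4 - 1*(-6)) + ((¼)*(-1) + 15)*((3 + 5 + 7) + 8))*49 = (8*(4 + 6) + (-¼ + 15)*(15 + 8))*49 = (8*10 + (59/4)*23)*49 = (80 + 1357/4)*49 = (1677/4)*49 = 82173/4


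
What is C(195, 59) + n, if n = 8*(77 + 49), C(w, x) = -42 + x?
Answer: 1025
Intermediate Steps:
n = 1008 (n = 8*126 = 1008)
C(195, 59) + n = (-42 + 59) + 1008 = 17 + 1008 = 1025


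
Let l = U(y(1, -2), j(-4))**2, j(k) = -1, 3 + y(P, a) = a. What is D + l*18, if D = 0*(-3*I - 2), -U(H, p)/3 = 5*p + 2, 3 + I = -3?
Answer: 1458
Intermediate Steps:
y(P, a) = -3 + a
I = -6 (I = -3 - 3 = -6)
U(H, p) = -6 - 15*p (U(H, p) = -3*(5*p + 2) = -3*(2 + 5*p) = -6 - 15*p)
l = 81 (l = (-6 - 15*(-1))**2 = (-6 + 15)**2 = 9**2 = 81)
D = 0 (D = 0*(-3*(-6) - 2) = 0*(18 - 2) = 0*16 = 0)
D + l*18 = 0 + 81*18 = 0 + 1458 = 1458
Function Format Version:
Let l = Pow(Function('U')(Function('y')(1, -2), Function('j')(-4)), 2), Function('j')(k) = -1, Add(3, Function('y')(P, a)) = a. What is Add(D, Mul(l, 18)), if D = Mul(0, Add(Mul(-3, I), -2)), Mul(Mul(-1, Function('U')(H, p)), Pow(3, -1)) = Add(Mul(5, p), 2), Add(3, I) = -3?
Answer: 1458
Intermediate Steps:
Function('y')(P, a) = Add(-3, a)
I = -6 (I = Add(-3, -3) = -6)
Function('U')(H, p) = Add(-6, Mul(-15, p)) (Function('U')(H, p) = Mul(-3, Add(Mul(5, p), 2)) = Mul(-3, Add(2, Mul(5, p))) = Add(-6, Mul(-15, p)))
l = 81 (l = Pow(Add(-6, Mul(-15, -1)), 2) = Pow(Add(-6, 15), 2) = Pow(9, 2) = 81)
D = 0 (D = Mul(0, Add(Mul(-3, -6), -2)) = Mul(0, Add(18, -2)) = Mul(0, 16) = 0)
Add(D, Mul(l, 18)) = Add(0, Mul(81, 18)) = Add(0, 1458) = 1458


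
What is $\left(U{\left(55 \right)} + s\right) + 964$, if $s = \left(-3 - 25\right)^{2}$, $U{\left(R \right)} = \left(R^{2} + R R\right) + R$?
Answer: $7853$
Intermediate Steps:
$U{\left(R \right)} = R + 2 R^{2}$ ($U{\left(R \right)} = \left(R^{2} + R^{2}\right) + R = 2 R^{2} + R = R + 2 R^{2}$)
$s = 784$ ($s = \left(-28\right)^{2} = 784$)
$\left(U{\left(55 \right)} + s\right) + 964 = \left(55 \left(1 + 2 \cdot 55\right) + 784\right) + 964 = \left(55 \left(1 + 110\right) + 784\right) + 964 = \left(55 \cdot 111 + 784\right) + 964 = \left(6105 + 784\right) + 964 = 6889 + 964 = 7853$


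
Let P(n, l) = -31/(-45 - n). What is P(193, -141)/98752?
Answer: 31/23502976 ≈ 1.3190e-6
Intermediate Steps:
P(193, -141)/98752 = (31/(45 + 193))/98752 = (31/238)*(1/98752) = 31/23502976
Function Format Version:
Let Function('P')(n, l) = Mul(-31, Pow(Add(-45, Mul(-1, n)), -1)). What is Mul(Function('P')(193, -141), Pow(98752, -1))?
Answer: Rational(31, 23502976) ≈ 1.3190e-6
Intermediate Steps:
Mul(Function('P')(193, -141), Pow(98752, -1)) = Mul(Mul(31, Pow(Add(45, 193), -1)), Pow(98752, -1)) = Mul(Mul(31, Pow(238, -1)), Rational(1, 98752)) = Mul(Mul(31, Rational(1, 238)), Rational(1, 98752)) = Mul(Rational(31, 238), Rational(1, 98752)) = Rational(31, 23502976)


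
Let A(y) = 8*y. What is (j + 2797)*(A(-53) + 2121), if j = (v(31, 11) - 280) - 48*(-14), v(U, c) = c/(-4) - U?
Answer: 21417837/4 ≈ 5.3545e+6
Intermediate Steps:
v(U, c) = -U - c/4 (v(U, c) = c*(-¼) - U = -c/4 - U = -U - c/4)
j = 1433/4 (j = ((-1*31 - ¼*11) - 280) - 48*(-14) = ((-31 - 11/4) - 280) + 672 = (-135/4 - 280) + 672 = -1255/4 + 672 = 1433/4 ≈ 358.25)
(j + 2797)*(A(-53) + 2121) = (1433/4 + 2797)*(8*(-53) + 2121) = 12621*(-424 + 2121)/4 = (12621/4)*1697 = 21417837/4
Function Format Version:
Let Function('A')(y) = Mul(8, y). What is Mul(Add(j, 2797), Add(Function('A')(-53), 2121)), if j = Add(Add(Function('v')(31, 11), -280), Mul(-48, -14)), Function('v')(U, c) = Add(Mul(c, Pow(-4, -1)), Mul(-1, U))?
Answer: Rational(21417837, 4) ≈ 5.3545e+6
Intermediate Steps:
Function('v')(U, c) = Add(Mul(-1, U), Mul(Rational(-1, 4), c)) (Function('v')(U, c) = Add(Mul(c, Rational(-1, 4)), Mul(-1, U)) = Add(Mul(Rational(-1, 4), c), Mul(-1, U)) = Add(Mul(-1, U), Mul(Rational(-1, 4), c)))
j = Rational(1433, 4) (j = Add(Add(Add(Mul(-1, 31), Mul(Rational(-1, 4), 11)), -280), Mul(-48, -14)) = Add(Add(Add(-31, Rational(-11, 4)), -280), 672) = Add(Add(Rational(-135, 4), -280), 672) = Add(Rational(-1255, 4), 672) = Rational(1433, 4) ≈ 358.25)
Mul(Add(j, 2797), Add(Function('A')(-53), 2121)) = Mul(Add(Rational(1433, 4), 2797), Add(Mul(8, -53), 2121)) = Mul(Rational(12621, 4), Add(-424, 2121)) = Mul(Rational(12621, 4), 1697) = Rational(21417837, 4)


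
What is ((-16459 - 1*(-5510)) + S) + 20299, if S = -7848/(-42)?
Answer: 66758/7 ≈ 9536.9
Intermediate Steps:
S = 1308/7 (S = -7848*(-1)/42 = -218*(-6/7) = 1308/7 ≈ 186.86)
((-16459 - 1*(-5510)) + S) + 20299 = ((-16459 - 1*(-5510)) + 1308/7) + 20299 = ((-16459 + 5510) + 1308/7) + 20299 = (-10949 + 1308/7) + 20299 = -75335/7 + 20299 = 66758/7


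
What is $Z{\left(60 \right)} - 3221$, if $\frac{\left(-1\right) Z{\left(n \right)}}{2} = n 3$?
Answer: $-3581$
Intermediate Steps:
$Z{\left(n \right)} = - 6 n$ ($Z{\left(n \right)} = - 2 n 3 = - 2 \cdot 3 n = - 6 n$)
$Z{\left(60 \right)} - 3221 = \left(-6\right) 60 - 3221 = -360 - 3221 = -3581$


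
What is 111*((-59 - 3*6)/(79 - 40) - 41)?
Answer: -62012/13 ≈ -4770.2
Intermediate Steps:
111*((-59 - 3*6)/(79 - 40) - 41) = 111*((-59 - 18)/39 - 41) = 111*(-77*1/39 - 41) = 111*(-77/39 - 41) = 111*(-1676/39) = -62012/13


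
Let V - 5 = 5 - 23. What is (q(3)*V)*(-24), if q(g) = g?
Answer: 936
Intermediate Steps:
V = -13 (V = 5 + (5 - 23) = 5 - 18 = -13)
(q(3)*V)*(-24) = (3*(-13))*(-24) = -39*(-24) = 936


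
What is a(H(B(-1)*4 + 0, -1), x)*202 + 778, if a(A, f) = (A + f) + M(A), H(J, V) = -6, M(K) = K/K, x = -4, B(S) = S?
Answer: -1040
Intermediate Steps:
M(K) = 1
a(A, f) = 1 + A + f (a(A, f) = (A + f) + 1 = 1 + A + f)
a(H(B(-1)*4 + 0, -1), x)*202 + 778 = (1 - 6 - 4)*202 + 778 = -9*202 + 778 = -1818 + 778 = -1040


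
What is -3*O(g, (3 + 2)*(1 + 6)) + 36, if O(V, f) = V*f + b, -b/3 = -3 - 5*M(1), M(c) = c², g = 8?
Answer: -876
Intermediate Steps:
b = 24 (b = -3*(-3 - 5*1²) = -3*(-3 - 5*1) = -3*(-3 - 5) = -3*(-8) = 24)
O(V, f) = 24 + V*f (O(V, f) = V*f + 24 = 24 + V*f)
-3*O(g, (3 + 2)*(1 + 6)) + 36 = -3*(24 + 8*((3 + 2)*(1 + 6))) + 36 = -3*(24 + 8*(5*7)) + 36 = -3*(24 + 8*35) + 36 = -3*(24 + 280) + 36 = -3*304 + 36 = -912 + 36 = -876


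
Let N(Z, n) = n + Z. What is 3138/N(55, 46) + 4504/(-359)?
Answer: 671638/36259 ≈ 18.523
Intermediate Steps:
N(Z, n) = Z + n
3138/N(55, 46) + 4504/(-359) = 3138/(55 + 46) + 4504/(-359) = 3138/101 + 4504*(-1/359) = 3138*(1/101) - 4504/359 = 3138/101 - 4504/359 = 671638/36259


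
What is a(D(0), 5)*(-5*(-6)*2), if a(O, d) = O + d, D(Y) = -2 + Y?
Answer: 180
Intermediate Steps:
a(D(0), 5)*(-5*(-6)*2) = ((-2 + 0) + 5)*(-5*(-6)*2) = (-2 + 5)*(30*2) = 3*60 = 180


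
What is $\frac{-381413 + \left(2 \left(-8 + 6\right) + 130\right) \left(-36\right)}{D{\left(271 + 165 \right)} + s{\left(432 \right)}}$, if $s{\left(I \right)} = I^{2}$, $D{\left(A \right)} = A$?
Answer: $- \frac{385949}{187060} \approx -2.0632$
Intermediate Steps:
$\frac{-381413 + \left(2 \left(-8 + 6\right) + 130\right) \left(-36\right)}{D{\left(271 + 165 \right)} + s{\left(432 \right)}} = \frac{-381413 + \left(2 \left(-8 + 6\right) + 130\right) \left(-36\right)}{\left(271 + 165\right) + 432^{2}} = \frac{-381413 + \left(2 \left(-2\right) + 130\right) \left(-36\right)}{436 + 186624} = \frac{-381413 + \left(-4 + 130\right) \left(-36\right)}{187060} = \left(-381413 + 126 \left(-36\right)\right) \frac{1}{187060} = \left(-381413 - 4536\right) \frac{1}{187060} = \left(-385949\right) \frac{1}{187060} = - \frac{385949}{187060}$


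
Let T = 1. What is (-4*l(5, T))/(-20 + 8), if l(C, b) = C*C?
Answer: 25/3 ≈ 8.3333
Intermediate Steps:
l(C, b) = C**2
(-4*l(5, T))/(-20 + 8) = (-4*5**2)/(-20 + 8) = -4*25/(-12) = -100*(-1/12) = 25/3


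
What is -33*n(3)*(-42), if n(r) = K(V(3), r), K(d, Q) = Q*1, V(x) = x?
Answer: 4158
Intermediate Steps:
K(d, Q) = Q
n(r) = r
-33*n(3)*(-42) = -33*3*(-42) = -99*(-42) = 4158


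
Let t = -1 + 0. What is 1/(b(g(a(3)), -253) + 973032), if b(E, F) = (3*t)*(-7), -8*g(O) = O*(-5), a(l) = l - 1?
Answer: 1/973053 ≈ 1.0277e-6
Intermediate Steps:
t = -1
a(l) = -1 + l
g(O) = 5*O/8 (g(O) = -O*(-5)/8 = -(-5)*O/8 = 5*O/8)
b(E, F) = 21 (b(E, F) = (3*(-1))*(-7) = -3*(-7) = 21)
1/(b(g(a(3)), -253) + 973032) = 1/(21 + 973032) = 1/973053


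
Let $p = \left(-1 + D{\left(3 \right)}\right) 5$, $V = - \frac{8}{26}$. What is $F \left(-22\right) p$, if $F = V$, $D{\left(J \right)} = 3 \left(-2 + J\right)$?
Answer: $\frac{880}{13} \approx 67.692$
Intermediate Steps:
$D{\left(J \right)} = -6 + 3 J$
$V = - \frac{4}{13}$ ($V = \left(-8\right) \frac{1}{26} = - \frac{4}{13} \approx -0.30769$)
$F = - \frac{4}{13} \approx -0.30769$
$p = 10$ ($p = \left(-1 + \left(-6 + 3 \cdot 3\right)\right) 5 = \left(-1 + \left(-6 + 9\right)\right) 5 = \left(-1 + 3\right) 5 = 2 \cdot 5 = 10$)
$F \left(-22\right) p = \left(- \frac{4}{13}\right) \left(-22\right) 10 = \frac{88}{13} \cdot 10 = \frac{880}{13}$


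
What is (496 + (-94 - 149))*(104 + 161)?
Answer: 67045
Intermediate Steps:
(496 + (-94 - 149))*(104 + 161) = (496 - 243)*265 = 253*265 = 67045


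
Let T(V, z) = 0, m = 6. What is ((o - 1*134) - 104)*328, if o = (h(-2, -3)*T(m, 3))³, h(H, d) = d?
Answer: -78064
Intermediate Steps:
o = 0 (o = (-3*0)³ = 0³ = 0)
((o - 1*134) - 104)*328 = ((0 - 1*134) - 104)*328 = ((0 - 134) - 104)*328 = (-134 - 104)*328 = -238*328 = -78064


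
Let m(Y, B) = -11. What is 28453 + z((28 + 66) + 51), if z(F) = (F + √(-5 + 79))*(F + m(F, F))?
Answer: 47883 + 134*√74 ≈ 49036.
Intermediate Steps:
z(F) = (-11 + F)*(F + √74) (z(F) = (F + √(-5 + 79))*(F - 11) = (F + √74)*(-11 + F) = (-11 + F)*(F + √74))
28453 + z((28 + 66) + 51) = 28453 + (((28 + 66) + 51)² - 11*((28 + 66) + 51) - 11*√74 + ((28 + 66) + 51)*√74) = 28453 + ((94 + 51)² - 11*(94 + 51) - 11*√74 + (94 + 51)*√74) = 28453 + (145² - 11*145 - 11*√74 + 145*√74) = 28453 + (21025 - 1595 - 11*√74 + 145*√74) = 28453 + (19430 + 134*√74) = 47883 + 134*√74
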